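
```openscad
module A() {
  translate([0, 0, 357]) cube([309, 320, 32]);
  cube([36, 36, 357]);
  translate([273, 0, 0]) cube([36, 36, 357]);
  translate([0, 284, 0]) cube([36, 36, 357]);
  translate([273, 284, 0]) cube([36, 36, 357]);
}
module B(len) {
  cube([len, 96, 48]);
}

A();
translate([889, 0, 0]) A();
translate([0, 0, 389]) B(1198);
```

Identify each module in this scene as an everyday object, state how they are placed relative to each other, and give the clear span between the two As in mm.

Second stool starts at x = 889; first ends at x = 309; clear span = 889 − 309 = 580 mm.

A is a stool. B is a beam. A beam spans the tops of two stools. The clear span between the two stools is 580 mm.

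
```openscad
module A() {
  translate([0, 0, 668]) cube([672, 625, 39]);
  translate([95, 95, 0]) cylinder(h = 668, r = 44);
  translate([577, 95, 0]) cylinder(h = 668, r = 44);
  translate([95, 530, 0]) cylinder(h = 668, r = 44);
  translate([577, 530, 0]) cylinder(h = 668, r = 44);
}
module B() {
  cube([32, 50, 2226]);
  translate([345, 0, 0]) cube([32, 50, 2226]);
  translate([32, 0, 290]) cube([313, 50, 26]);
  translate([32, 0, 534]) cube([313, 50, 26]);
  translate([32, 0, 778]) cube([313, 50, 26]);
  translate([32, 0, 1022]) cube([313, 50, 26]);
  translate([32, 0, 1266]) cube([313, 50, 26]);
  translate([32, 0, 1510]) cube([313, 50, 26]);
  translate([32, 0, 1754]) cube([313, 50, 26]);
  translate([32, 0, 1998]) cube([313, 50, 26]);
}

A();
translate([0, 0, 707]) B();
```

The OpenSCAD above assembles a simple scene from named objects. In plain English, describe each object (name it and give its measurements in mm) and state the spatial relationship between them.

A is a rectangular dining table. The top is 672×625×39 mm with its upper surface at z = 707 mm. It stands on four round legs of 88 mm diameter, each leg's bounding box inset 51 mm from the nearest pair of top edges, running from the floor to the underside of the top.

B is a straight ladder. Two 32×50 mm vertical rails, 2226 mm tall, stand 377 mm apart (outside-to-outside) with their front faces coplanar on the −y side. 8 rungs, each 50 mm deep and 26 mm tall, span between the inner faces of the rails, front faces flush with the rails. The lowest rung's underside is at z = 290 mm and rungs are spaced 244 mm apart (underside to underside).

The ladder is on top of the table.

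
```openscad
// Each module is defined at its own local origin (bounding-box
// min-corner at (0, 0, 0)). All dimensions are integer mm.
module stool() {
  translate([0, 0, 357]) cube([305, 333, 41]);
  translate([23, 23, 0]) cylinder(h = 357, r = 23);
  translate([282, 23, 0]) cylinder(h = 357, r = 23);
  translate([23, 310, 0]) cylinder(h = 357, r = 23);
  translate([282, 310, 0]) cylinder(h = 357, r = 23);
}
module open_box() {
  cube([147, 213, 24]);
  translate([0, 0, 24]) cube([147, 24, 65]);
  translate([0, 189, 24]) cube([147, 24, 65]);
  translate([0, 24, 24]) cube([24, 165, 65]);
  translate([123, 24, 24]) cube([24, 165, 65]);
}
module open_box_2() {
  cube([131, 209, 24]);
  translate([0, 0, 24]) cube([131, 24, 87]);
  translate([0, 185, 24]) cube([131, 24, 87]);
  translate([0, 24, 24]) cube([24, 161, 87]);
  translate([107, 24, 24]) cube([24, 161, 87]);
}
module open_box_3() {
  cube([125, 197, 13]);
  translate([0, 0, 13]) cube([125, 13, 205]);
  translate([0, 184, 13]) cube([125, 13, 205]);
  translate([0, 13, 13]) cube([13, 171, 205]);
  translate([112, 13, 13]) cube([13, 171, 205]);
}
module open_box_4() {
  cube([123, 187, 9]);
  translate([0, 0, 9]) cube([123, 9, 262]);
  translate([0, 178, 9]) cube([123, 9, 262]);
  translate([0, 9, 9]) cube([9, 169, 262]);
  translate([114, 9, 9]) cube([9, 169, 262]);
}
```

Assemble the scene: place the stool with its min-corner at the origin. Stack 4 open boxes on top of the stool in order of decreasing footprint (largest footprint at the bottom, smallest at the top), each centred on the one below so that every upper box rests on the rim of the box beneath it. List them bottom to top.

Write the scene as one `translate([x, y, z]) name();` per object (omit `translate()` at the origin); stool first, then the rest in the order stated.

stool();
translate([79, 60, 398]) open_box();
translate([87, 62, 487]) open_box_2();
translate([90, 68, 598]) open_box_3();
translate([91, 73, 816]) open_box_4();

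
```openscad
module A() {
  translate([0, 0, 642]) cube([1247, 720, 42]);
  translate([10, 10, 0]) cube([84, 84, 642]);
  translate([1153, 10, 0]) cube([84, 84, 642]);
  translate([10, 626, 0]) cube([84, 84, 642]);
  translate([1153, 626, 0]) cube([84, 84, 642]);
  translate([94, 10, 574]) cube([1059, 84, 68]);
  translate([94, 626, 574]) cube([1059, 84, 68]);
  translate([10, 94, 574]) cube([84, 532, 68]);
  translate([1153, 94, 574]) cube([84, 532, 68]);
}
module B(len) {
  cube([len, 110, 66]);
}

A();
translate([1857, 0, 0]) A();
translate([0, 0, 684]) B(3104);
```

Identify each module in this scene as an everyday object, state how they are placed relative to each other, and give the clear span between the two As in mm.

Second table starts at x = 1857; first ends at x = 1247; clear span = 1857 − 1247 = 610 mm.

A is a table. B is a beam. A beam spans the tops of two tables. The clear span between the two tables is 610 mm.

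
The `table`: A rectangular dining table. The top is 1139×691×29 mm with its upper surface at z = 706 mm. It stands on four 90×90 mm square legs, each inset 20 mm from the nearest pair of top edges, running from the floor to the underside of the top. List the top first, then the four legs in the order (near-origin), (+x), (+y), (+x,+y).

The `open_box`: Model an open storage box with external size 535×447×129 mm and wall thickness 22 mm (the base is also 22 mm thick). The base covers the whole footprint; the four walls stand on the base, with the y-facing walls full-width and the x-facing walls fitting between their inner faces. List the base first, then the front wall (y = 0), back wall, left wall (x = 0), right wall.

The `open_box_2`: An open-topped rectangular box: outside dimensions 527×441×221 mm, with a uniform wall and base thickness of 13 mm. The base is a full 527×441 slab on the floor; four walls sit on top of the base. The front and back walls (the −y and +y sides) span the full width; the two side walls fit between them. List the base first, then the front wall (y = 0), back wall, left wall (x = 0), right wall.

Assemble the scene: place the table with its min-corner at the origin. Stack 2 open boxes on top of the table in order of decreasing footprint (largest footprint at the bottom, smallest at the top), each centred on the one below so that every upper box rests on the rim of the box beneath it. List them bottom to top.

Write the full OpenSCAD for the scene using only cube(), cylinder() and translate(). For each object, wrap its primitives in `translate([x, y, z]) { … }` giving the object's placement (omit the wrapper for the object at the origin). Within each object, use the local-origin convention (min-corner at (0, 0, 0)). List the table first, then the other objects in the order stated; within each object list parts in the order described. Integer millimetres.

translate([0, 0, 677]) cube([1139, 691, 29]);
translate([20, 20, 0]) cube([90, 90, 677]);
translate([1029, 20, 0]) cube([90, 90, 677]);
translate([20, 581, 0]) cube([90, 90, 677]);
translate([1029, 581, 0]) cube([90, 90, 677]);
translate([302, 122, 706]) {
  cube([535, 447, 22]);
  translate([0, 0, 22]) cube([535, 22, 107]);
  translate([0, 425, 22]) cube([535, 22, 107]);
  translate([0, 22, 22]) cube([22, 403, 107]);
  translate([513, 22, 22]) cube([22, 403, 107]);
}
translate([306, 125, 835]) {
  cube([527, 441, 13]);
  translate([0, 0, 13]) cube([527, 13, 208]);
  translate([0, 428, 13]) cube([527, 13, 208]);
  translate([0, 13, 13]) cube([13, 415, 208]);
  translate([514, 13, 13]) cube([13, 415, 208]);
}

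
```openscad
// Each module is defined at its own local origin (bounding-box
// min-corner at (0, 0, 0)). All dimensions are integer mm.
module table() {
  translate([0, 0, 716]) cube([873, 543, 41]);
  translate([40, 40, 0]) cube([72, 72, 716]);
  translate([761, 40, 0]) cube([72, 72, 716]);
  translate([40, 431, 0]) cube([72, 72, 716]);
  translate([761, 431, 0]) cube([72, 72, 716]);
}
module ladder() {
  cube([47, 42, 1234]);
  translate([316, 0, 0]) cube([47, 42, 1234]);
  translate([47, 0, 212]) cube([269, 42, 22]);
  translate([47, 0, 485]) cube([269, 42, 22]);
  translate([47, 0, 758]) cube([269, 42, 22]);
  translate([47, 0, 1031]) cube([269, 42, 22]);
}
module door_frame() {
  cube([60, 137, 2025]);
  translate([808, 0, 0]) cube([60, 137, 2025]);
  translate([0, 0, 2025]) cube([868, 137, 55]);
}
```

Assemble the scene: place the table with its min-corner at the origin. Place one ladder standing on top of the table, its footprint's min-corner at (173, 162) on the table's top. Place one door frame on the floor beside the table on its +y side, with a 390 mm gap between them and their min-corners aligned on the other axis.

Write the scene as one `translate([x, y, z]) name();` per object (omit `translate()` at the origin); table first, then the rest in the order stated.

table();
translate([173, 162, 757]) ladder();
translate([0, 933, 0]) door_frame();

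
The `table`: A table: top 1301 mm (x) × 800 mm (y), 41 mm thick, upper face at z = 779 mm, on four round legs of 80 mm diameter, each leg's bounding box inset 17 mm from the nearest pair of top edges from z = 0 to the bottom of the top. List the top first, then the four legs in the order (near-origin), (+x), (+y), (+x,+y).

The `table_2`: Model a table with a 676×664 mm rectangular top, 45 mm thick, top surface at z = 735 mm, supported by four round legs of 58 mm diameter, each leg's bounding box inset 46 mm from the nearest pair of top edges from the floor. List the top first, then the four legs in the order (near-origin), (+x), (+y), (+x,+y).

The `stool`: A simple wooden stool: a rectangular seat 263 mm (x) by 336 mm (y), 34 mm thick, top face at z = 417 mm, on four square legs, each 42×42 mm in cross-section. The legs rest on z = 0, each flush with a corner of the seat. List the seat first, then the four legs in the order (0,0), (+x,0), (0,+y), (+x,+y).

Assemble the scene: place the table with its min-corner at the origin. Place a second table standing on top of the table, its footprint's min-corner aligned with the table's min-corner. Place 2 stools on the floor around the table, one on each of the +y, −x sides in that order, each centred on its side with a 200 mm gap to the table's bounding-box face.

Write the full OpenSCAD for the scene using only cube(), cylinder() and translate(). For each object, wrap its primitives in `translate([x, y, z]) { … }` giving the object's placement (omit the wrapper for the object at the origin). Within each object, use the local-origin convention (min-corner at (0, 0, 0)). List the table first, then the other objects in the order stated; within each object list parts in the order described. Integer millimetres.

translate([0, 0, 738]) cube([1301, 800, 41]);
translate([57, 57, 0]) cylinder(h = 738, r = 40);
translate([1244, 57, 0]) cylinder(h = 738, r = 40);
translate([57, 743, 0]) cylinder(h = 738, r = 40);
translate([1244, 743, 0]) cylinder(h = 738, r = 40);
translate([0, 0, 779]) {
  translate([0, 0, 690]) cube([676, 664, 45]);
  translate([75, 75, 0]) cylinder(h = 690, r = 29);
  translate([601, 75, 0]) cylinder(h = 690, r = 29);
  translate([75, 589, 0]) cylinder(h = 690, r = 29);
  translate([601, 589, 0]) cylinder(h = 690, r = 29);
}
translate([519, 1000, 0]) {
  translate([0, 0, 383]) cube([263, 336, 34]);
  cube([42, 42, 383]);
  translate([221, 0, 0]) cube([42, 42, 383]);
  translate([0, 294, 0]) cube([42, 42, 383]);
  translate([221, 294, 0]) cube([42, 42, 383]);
}
translate([-463, 232, 0]) {
  translate([0, 0, 383]) cube([263, 336, 34]);
  cube([42, 42, 383]);
  translate([221, 0, 0]) cube([42, 42, 383]);
  translate([0, 294, 0]) cube([42, 42, 383]);
  translate([221, 294, 0]) cube([42, 42, 383]);
}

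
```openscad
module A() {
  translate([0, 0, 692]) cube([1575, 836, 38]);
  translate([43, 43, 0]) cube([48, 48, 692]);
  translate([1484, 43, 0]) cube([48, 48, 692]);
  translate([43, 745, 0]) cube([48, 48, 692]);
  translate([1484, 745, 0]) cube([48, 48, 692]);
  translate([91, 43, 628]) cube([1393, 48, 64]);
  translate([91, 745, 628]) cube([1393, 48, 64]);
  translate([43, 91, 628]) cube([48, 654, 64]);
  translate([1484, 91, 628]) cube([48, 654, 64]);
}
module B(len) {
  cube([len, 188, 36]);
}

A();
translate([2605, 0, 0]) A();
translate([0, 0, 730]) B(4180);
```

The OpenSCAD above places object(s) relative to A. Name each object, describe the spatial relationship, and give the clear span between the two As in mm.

A is a table. B is a beam. A beam spans the tops of two tables. The clear span between the two tables is 1030 mm.

Second table starts at x = 2605; first ends at x = 1575; clear span = 2605 − 1575 = 1030 mm.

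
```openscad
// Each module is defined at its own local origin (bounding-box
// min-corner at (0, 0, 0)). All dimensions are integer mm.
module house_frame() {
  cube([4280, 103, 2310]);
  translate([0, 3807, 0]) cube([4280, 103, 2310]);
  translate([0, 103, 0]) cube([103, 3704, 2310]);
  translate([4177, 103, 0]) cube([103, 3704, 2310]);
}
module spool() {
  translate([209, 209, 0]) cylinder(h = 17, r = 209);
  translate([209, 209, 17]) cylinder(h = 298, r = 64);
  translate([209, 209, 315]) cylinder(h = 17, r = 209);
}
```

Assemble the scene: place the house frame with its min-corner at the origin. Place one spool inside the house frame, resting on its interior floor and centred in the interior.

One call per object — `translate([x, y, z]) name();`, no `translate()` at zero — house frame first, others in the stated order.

house_frame();
translate([1931, 1746, 0]) spool();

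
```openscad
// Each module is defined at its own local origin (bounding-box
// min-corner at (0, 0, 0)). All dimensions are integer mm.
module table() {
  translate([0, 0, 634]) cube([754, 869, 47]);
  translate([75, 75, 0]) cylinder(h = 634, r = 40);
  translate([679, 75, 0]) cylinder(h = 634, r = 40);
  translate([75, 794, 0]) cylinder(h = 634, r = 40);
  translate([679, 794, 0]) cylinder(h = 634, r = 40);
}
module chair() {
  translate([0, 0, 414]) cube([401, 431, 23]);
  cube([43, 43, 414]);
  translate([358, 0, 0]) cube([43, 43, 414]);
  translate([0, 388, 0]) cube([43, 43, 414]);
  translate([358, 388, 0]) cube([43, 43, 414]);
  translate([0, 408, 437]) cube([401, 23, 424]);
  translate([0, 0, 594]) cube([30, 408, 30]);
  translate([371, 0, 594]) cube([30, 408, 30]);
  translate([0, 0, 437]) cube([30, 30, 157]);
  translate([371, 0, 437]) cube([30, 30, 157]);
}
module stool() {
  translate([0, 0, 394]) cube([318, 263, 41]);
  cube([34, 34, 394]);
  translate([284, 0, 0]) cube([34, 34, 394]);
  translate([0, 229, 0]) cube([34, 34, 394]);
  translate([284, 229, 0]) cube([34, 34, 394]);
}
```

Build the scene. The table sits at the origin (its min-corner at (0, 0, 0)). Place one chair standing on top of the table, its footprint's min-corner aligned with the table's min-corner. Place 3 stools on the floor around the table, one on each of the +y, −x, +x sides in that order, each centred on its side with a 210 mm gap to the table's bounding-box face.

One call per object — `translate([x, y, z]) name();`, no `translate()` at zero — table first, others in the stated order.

table();
translate([0, 0, 681]) chair();
translate([218, 1079, 0]) stool();
translate([-528, 303, 0]) stool();
translate([964, 303, 0]) stool();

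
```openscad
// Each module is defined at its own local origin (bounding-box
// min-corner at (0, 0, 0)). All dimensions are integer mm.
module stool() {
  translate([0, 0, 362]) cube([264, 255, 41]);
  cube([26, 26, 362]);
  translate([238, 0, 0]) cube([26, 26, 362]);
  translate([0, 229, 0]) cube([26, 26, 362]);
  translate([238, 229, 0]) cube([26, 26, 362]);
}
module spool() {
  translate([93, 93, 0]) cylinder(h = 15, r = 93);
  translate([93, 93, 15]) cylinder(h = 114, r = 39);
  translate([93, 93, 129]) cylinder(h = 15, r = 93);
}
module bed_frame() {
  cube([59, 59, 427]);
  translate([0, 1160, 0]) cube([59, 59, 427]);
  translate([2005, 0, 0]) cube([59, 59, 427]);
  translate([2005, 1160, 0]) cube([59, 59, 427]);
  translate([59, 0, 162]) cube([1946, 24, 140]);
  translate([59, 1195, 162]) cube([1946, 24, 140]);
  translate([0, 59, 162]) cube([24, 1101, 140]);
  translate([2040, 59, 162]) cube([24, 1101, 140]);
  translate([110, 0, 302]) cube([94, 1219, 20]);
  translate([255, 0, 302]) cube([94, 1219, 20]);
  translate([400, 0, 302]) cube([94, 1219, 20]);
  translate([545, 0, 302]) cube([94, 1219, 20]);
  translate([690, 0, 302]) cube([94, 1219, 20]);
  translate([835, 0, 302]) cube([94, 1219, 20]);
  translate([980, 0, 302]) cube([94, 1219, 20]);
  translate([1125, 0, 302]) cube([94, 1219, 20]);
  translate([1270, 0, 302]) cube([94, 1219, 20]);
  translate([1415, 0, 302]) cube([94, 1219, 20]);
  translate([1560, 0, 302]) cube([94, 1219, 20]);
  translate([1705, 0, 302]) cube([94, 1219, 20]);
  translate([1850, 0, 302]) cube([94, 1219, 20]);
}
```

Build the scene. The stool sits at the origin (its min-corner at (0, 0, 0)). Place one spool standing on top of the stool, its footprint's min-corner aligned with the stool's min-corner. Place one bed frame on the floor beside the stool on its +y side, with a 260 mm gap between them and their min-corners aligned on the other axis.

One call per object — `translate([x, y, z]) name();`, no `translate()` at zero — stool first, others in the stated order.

stool();
translate([0, 0, 403]) spool();
translate([0, 515, 0]) bed_frame();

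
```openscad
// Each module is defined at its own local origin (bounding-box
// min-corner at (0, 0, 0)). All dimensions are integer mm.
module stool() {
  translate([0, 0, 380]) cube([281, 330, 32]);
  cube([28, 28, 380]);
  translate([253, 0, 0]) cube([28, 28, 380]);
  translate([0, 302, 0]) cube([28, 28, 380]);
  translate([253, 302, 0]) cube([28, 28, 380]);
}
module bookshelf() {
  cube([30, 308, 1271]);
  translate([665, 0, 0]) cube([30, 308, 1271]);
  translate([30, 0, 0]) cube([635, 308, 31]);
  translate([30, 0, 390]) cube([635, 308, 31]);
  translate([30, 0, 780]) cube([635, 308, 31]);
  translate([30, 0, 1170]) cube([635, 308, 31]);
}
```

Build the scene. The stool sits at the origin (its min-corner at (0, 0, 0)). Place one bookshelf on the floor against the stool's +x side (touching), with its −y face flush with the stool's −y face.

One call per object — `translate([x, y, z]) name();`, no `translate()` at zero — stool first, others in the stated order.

stool();
translate([281, 0, 0]) bookshelf();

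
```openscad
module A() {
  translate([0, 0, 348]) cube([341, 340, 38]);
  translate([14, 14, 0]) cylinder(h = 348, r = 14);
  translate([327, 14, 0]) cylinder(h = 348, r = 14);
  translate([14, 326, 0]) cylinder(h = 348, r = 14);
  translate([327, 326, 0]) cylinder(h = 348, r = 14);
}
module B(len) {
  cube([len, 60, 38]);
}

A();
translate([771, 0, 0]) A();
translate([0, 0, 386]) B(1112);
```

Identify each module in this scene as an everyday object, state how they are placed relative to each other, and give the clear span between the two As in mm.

Second stool starts at x = 771; first ends at x = 341; clear span = 771 − 341 = 430 mm.

A is a stool. B is a beam. A beam spans the tops of two stools. The clear span between the two stools is 430 mm.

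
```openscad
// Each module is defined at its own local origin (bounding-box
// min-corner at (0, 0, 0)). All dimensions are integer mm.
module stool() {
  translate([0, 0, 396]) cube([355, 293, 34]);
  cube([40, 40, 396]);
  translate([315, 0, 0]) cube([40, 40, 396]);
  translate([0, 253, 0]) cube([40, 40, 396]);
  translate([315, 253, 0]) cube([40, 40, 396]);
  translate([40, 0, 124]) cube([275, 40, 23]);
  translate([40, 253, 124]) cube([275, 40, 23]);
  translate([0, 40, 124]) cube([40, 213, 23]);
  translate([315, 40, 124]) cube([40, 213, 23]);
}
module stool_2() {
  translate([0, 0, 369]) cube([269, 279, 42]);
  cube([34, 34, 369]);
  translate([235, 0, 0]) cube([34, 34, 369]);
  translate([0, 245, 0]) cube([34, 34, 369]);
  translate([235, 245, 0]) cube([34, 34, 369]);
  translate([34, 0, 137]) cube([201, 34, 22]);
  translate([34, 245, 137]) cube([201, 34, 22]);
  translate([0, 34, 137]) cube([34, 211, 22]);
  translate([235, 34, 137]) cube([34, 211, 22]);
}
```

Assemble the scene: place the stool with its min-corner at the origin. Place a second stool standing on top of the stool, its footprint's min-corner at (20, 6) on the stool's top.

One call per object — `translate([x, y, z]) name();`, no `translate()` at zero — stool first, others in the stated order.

stool();
translate([20, 6, 430]) stool_2();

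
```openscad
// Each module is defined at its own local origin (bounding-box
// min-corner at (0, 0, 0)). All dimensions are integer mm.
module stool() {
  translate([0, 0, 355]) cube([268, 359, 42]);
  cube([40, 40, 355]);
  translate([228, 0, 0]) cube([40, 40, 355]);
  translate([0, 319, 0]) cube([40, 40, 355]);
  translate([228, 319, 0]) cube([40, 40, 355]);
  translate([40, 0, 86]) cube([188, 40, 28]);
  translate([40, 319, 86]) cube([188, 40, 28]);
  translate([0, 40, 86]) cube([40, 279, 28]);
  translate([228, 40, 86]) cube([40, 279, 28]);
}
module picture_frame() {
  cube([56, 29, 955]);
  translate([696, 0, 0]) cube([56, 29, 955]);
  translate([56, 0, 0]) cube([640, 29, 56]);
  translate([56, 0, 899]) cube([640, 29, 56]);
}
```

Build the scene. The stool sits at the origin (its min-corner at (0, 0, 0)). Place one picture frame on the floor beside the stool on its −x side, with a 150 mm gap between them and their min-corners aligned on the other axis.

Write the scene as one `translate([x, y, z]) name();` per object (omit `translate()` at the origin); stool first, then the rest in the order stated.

stool();
translate([-902, 0, 0]) picture_frame();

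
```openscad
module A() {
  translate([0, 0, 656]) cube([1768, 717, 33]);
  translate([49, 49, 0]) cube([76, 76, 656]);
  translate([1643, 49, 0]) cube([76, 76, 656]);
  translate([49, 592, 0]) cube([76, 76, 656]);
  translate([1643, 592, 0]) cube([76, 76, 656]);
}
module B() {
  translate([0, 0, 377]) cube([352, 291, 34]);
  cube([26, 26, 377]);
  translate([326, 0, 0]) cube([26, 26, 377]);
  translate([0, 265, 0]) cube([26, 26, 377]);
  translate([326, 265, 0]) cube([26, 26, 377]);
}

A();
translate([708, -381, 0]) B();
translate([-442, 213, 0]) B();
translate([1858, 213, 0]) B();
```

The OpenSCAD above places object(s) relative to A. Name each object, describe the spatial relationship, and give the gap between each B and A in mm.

Each stool's nearest face is 90 mm from the table's bounding box.

A is a table. B is a stool. Three stools sit around the table at the −y, −x, +x sides. The gap between each stool and the table is 90 mm.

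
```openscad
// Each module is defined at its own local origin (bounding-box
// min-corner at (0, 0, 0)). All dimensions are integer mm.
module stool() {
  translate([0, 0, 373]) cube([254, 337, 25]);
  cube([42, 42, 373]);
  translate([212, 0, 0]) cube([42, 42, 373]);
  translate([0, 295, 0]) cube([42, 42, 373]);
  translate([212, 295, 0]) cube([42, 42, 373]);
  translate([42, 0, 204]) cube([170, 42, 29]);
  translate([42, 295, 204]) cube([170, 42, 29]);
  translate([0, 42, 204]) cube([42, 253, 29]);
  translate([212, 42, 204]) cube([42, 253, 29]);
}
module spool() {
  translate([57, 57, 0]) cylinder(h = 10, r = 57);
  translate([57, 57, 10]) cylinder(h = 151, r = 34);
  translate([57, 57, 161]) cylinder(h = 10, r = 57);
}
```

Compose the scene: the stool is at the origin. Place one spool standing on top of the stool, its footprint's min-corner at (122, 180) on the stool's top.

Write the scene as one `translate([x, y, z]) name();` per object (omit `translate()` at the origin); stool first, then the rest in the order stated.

stool();
translate([122, 180, 398]) spool();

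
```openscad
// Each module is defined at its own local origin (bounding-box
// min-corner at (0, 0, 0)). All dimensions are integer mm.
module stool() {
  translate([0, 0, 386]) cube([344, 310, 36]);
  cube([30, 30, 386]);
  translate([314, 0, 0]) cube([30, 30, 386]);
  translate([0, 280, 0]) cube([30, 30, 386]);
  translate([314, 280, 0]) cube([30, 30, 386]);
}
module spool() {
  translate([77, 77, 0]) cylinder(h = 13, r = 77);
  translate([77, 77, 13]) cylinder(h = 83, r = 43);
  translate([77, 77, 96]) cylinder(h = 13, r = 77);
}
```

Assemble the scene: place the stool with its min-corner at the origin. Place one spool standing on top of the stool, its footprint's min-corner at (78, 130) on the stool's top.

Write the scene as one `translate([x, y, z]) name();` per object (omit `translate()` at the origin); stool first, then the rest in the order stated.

stool();
translate([78, 130, 422]) spool();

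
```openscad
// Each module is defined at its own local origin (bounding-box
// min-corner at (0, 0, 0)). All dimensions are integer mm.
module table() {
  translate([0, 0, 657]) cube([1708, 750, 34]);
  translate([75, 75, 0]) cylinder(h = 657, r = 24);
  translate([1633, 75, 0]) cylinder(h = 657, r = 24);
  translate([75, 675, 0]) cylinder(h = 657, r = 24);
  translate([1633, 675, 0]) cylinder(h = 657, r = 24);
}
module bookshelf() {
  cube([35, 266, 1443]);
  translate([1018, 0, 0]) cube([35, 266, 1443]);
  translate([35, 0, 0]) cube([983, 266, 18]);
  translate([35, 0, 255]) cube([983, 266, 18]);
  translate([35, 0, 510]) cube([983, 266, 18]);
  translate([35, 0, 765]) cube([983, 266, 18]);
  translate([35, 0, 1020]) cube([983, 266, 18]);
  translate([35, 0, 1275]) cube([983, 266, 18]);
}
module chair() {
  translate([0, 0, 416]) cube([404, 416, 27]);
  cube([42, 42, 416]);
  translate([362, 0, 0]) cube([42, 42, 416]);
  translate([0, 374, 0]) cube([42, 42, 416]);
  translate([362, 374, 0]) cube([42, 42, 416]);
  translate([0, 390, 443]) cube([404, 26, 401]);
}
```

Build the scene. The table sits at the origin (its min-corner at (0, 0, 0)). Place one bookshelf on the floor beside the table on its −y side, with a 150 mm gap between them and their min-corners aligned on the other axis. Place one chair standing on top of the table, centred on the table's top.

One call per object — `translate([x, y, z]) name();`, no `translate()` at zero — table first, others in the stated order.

table();
translate([0, -416, 0]) bookshelf();
translate([652, 167, 691]) chair();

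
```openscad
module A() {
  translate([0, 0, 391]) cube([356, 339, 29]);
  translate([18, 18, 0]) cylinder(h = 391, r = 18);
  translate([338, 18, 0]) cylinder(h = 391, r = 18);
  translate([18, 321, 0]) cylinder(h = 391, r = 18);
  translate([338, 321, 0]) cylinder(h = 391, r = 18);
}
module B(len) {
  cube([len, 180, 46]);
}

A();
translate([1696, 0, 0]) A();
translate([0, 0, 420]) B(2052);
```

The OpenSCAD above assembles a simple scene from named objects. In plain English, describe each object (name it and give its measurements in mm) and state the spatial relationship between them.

A is a four-legged stool. The seat is 356×339 mm, 29 mm thick, top at z = 420 mm. It stands on four round legs, each 36 mm in diameter, from z = 0 to the seat underside, each leg's axis is inset half a diameter from the nearest pair of seat edges (so the leg's bounding box is flush with the corner).

B is a rectangular beam 2052 mm long (x), 180 mm deep (y), 46 mm thick (z).

The beam spans the tops of two stools placed 1340 mm apart, resting at z = 420 mm.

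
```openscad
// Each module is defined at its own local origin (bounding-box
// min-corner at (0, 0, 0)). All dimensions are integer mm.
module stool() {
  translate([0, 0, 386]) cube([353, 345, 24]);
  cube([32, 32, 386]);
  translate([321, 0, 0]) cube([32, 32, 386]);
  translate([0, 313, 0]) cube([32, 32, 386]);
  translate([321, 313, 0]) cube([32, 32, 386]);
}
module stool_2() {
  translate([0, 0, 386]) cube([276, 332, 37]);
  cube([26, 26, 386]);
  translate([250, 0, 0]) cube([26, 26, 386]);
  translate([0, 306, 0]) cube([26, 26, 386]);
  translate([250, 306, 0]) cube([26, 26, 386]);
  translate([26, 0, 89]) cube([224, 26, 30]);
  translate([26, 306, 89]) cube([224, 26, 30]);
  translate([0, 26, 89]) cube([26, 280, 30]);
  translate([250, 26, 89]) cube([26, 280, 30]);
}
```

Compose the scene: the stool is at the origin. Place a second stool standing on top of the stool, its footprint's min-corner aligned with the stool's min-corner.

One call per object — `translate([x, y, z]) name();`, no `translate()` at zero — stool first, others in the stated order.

stool();
translate([0, 0, 410]) stool_2();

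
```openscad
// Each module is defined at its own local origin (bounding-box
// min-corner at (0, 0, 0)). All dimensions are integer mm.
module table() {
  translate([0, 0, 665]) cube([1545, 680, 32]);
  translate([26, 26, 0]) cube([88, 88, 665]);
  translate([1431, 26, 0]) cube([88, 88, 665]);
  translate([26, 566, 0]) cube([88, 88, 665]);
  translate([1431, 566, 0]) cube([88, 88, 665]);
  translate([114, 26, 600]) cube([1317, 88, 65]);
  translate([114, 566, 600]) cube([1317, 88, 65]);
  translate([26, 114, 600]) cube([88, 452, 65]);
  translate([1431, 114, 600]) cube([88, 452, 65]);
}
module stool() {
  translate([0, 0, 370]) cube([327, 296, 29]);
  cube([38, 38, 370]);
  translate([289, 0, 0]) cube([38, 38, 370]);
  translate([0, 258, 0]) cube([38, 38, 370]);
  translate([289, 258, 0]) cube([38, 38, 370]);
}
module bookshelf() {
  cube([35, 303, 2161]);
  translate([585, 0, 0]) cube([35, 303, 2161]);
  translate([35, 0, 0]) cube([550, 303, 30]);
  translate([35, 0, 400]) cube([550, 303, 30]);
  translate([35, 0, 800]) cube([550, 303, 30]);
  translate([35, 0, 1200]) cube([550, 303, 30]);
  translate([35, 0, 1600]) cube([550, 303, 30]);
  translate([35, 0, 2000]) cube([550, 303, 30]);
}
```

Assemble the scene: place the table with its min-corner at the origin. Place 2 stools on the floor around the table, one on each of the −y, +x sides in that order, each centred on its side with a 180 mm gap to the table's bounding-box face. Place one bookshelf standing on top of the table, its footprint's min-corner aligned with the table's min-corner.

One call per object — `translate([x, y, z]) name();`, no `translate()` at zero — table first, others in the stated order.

table();
translate([609, -476, 0]) stool();
translate([1725, 192, 0]) stool();
translate([0, 0, 697]) bookshelf();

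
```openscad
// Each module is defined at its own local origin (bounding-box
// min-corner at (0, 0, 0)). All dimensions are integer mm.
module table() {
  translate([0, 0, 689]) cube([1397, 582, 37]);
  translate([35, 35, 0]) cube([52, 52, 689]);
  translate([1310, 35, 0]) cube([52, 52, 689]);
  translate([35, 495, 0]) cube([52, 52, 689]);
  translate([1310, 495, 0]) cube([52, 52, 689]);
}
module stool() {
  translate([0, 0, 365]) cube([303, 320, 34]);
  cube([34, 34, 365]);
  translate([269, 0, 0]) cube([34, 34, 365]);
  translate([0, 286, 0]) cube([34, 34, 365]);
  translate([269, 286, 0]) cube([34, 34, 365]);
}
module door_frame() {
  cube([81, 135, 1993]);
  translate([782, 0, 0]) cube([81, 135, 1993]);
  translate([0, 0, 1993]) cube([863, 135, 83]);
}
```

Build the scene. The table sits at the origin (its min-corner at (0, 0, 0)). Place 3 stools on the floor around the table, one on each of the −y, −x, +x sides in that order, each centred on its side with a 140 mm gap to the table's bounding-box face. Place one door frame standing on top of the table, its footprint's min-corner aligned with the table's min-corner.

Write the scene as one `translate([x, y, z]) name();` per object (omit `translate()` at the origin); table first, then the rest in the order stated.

table();
translate([547, -460, 0]) stool();
translate([-443, 131, 0]) stool();
translate([1537, 131, 0]) stool();
translate([0, 0, 726]) door_frame();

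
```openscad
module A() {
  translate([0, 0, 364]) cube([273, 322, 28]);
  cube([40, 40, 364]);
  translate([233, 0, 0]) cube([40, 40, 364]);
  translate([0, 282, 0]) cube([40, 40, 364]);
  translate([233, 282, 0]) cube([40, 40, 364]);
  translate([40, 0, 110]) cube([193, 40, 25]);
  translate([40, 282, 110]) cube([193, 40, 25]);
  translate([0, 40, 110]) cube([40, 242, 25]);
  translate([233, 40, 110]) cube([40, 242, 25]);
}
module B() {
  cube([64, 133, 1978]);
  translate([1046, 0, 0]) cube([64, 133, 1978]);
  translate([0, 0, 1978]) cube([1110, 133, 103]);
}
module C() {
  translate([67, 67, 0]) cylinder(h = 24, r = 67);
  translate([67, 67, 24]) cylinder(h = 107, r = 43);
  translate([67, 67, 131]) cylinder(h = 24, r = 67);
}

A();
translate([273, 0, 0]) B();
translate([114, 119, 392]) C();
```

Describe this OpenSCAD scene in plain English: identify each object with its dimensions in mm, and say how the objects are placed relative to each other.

A is a four-legged stool. The seat is 273×322 mm, 28 mm thick, top at z = 392 mm. It stands on four square legs, each 40×40 mm in cross-section, from z = 0 to the seat underside, each flush with a corner of the seat. Four stretchers, 40 mm wide and 25 mm tall, connect adjacent legs with their undersides at z = 110 mm, each running between the inner faces of the legs it joins and aligned with the legs' outer faces on the other axis.

B is a door frame. The clear opening is 982 mm wide and 1978 mm high. Two 64 mm wide jambs, 133 mm deep, stand either side of the opening from the floor to the top of the opening. A 103 mm thick head sits across the top of both jambs, spanning the full outside width of the frame.

C is a spool: two coaxial disc flanges of radius 67 mm and thickness 24 mm, joined by a core cylinder of radius 43 mm and height 107 mm. The lower flange rests on z = 0 and the three cylinders share a vertical axis.

The door frame is against the stool's +x side, with their −y faces flush. The spool is on top of the stool.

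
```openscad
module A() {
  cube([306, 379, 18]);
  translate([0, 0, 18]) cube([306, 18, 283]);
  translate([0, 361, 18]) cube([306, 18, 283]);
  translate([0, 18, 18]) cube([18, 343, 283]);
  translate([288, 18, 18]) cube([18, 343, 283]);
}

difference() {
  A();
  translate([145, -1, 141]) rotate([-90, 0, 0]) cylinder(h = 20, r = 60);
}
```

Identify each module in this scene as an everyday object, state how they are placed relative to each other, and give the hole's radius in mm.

The subtracted cylinder has r = 60 mm.

A is an open box. The open box has a circular hole through its front wall. The hole's radius is 60 mm.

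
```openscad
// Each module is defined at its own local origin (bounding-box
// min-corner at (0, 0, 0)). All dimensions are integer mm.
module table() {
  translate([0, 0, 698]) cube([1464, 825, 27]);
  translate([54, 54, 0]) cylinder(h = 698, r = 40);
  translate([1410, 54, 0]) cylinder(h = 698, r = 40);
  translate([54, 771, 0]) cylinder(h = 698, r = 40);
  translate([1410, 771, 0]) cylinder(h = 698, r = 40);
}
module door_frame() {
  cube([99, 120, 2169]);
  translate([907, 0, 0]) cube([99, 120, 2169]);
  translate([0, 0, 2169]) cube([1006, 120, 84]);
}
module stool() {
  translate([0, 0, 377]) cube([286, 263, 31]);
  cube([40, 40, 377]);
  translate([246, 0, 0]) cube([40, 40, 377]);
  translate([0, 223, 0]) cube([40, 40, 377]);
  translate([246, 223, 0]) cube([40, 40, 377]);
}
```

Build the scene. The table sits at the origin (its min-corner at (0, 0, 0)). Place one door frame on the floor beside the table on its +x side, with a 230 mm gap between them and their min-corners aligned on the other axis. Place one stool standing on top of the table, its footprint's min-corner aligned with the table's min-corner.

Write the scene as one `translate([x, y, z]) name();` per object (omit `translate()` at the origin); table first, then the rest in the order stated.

table();
translate([1694, 0, 0]) door_frame();
translate([0, 0, 725]) stool();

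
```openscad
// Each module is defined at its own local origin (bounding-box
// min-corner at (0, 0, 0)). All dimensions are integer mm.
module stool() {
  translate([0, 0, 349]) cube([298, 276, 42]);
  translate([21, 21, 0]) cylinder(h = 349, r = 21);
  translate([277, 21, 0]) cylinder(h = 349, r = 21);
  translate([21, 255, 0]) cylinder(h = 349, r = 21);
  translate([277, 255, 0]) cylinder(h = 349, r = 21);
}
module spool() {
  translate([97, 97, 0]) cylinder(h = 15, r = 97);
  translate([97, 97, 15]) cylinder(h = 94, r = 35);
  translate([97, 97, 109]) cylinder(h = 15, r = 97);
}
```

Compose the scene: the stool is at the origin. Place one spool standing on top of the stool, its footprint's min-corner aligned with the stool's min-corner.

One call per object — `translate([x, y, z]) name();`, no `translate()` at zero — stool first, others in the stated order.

stool();
translate([0, 0, 391]) spool();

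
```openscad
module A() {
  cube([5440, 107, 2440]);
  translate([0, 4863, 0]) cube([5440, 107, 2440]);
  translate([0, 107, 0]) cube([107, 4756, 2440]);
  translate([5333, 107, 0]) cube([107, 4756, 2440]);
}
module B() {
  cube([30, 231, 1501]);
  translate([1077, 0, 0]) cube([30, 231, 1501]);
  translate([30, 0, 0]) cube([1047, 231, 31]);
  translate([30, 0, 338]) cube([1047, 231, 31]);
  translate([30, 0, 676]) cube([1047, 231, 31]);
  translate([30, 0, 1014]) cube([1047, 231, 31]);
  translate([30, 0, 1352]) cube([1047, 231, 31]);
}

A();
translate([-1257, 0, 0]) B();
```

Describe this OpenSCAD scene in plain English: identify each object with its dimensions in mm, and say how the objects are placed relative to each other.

A is a box-shaped house frame (walls only): outside footprint 5440×4970 mm, wall height 2440 mm, wall thickness 107 mm. The two y-facing walls run the full x-width; the two x-facing walls fit between the inner faces of the y-facing walls.

B is a bookshelf 1107 mm wide overall, 231 mm deep and 1501 mm tall. The two sides are 30 mm thick vertical panels. 5 horizontal shelves of 31 mm thickness span between the inner faces of the sides; the lowest shelf sits on the floor and shelves are stacked with a clear vertical gap of 307 mm between each pair.

The bookshelf is on the floor beside the house frame on its −x side.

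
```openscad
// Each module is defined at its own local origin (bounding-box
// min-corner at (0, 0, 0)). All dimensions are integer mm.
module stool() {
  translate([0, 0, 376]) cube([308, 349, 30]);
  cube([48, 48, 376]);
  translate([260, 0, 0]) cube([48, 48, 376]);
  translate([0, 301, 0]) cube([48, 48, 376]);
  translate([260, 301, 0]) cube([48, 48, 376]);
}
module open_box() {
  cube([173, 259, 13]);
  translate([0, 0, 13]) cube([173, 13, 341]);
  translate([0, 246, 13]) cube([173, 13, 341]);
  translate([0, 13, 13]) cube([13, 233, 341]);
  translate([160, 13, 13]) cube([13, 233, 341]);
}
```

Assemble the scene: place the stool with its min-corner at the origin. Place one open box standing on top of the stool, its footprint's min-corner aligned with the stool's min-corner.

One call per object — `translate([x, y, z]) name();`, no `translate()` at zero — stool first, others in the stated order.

stool();
translate([0, 0, 406]) open_box();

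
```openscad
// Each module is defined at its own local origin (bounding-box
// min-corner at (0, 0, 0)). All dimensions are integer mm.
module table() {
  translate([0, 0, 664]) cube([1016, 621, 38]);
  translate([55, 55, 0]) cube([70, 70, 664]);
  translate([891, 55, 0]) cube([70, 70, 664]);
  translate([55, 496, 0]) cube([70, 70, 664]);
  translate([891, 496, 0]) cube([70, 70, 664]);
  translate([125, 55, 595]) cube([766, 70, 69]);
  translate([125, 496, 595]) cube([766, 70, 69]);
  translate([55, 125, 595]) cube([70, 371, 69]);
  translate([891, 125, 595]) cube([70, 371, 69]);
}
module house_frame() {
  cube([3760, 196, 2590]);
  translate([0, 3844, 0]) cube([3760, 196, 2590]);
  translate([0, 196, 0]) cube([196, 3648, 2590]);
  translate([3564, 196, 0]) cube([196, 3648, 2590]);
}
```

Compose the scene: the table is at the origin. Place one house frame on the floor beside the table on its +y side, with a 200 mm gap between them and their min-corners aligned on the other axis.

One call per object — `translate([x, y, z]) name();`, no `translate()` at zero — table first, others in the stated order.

table();
translate([0, 821, 0]) house_frame();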